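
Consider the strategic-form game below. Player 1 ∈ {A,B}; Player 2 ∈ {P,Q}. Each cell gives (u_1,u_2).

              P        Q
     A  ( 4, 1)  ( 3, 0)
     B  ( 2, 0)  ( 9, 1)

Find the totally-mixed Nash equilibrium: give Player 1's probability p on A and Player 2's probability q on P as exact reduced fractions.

(p,q) = (1/2, 3/4)

P1 indiff ⇒ q·4+(1-q)·3 = q·2+(1-q)·9 ⇒ q(2) = (1-q)(6) ⇒ q = 3/4
P2 indiff ⇒ p·1+(1-p)·0 = p·0+(1-p)·1 ⇒ p(1) = (1-p)(1) ⇒ p = 1/2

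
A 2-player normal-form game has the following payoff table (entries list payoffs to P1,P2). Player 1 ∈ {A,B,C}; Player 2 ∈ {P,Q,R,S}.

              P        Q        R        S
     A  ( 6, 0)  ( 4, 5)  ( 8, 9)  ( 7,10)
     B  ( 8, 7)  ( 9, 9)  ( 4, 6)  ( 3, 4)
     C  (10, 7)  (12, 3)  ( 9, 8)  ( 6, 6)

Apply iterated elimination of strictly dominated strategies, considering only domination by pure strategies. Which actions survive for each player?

P1 drop B (C beats it: P:10>8 Q:12>9 R:9>4 S:6>3)
P2 drop P (R beats it: A:9>0 C:8>7)
P2 drop Q (R beats it: A:9>5 C:8>3)
P1→{A,C} P2→{R,S}

Remaining: P1:{A,C} P2:{R,S}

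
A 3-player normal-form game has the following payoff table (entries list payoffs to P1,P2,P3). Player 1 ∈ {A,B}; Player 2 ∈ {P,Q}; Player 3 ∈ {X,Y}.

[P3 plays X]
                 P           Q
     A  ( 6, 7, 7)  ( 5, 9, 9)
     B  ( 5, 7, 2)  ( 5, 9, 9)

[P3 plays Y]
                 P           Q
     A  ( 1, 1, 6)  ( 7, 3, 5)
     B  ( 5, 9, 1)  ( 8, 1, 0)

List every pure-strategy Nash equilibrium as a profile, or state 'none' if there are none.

(A,P,X): not NE [P2→Q gives 9>7]
(A,P,Y): not NE [P1→B gives 5>1; P2→Q gives 3>1; P3→X gives 7>6]
(A,Q,X): NE
(A,Q,Y): not NE [P1→B gives 8>7; P3→X gives 9>5]
(B,P,X): not NE [P1→A gives 6>5; P2→Q gives 9>7]
(B,P,Y): not NE [P3→X gives 2>1]
(B,Q,X): NE
(B,Q,Y): not NE [P2→P gives 9>1; P3→X gives 9>0]

NE set: (A,Q,X), (B,Q,X)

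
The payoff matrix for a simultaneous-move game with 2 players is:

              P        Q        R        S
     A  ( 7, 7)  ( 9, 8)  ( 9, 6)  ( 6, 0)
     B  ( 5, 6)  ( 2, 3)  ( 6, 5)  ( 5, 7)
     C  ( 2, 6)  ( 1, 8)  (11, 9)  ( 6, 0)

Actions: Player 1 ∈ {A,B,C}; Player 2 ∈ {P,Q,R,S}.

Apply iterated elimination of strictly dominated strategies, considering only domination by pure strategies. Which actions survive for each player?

Survivors P1:{A,C} P2:{Q,R}

P1 drop B (A beats it: P:7>5 Q:9>2 R:9>6 S:6>5)
P2 drop P (Q beats it: A:8>7 C:8>6)
P2 drop S (Q beats it: A:8>0 C:8>0)
P1→{A,C} P2→{Q,R}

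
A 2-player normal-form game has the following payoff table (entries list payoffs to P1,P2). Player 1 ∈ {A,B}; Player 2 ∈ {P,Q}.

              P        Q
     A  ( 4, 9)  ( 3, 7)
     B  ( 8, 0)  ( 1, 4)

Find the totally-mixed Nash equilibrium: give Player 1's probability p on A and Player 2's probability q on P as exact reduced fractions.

P1 mixes 2/3 on A; P2 mixes 1/3 on P

P1 indiff ⇒ q·4+(1-q)·3 = q·8+(1-q)·1 ⇒ q(-4) = (1-q)(-2) ⇒ q = 1/3
P2 indiff ⇒ p·9+(1-p)·0 = p·7+(1-p)·4 ⇒ p(2) = (1-p)(4) ⇒ p = 2/3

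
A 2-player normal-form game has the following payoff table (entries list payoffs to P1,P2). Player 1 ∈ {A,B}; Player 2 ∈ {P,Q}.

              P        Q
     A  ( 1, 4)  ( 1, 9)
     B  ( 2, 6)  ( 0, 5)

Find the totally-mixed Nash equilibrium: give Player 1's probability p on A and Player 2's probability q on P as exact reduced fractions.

P1 indiff ⇒ q·1+(1-q)·1 = q·2+(1-q)·0 ⇒ q(-1) = (1-q)(-1) ⇒ q = 1/2
P2 indiff ⇒ p·4+(1-p)·6 = p·9+(1-p)·5 ⇒ p(-5) = (1-p)(-1) ⇒ p = 1/6

p=1/6, q=1/2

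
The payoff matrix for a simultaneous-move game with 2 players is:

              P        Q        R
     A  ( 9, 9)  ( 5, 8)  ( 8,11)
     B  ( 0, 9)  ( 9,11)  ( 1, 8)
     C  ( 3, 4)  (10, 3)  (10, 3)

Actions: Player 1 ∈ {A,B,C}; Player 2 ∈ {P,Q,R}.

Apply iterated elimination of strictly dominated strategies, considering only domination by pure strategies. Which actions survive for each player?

P1 drop B (C beats it: P:3>0 Q:10>9 R:10>1)
P2 drop Q (P beats it: A:9>8 C:4>3)
P1→{A,C} P2→{P,R}

Remaining: P1:{A,C} P2:{P,R}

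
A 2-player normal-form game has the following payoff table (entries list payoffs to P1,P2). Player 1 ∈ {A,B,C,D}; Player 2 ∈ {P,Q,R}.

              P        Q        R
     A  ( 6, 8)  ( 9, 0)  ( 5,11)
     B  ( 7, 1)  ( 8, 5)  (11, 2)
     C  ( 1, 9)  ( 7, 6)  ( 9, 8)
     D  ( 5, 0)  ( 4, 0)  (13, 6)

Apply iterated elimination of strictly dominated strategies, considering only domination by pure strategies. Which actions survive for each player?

Survivors P1:{A,B,D} P2:{Q,R}

P1 drop C (B beats it: P:7>1 Q:8>7 R:11>9)
P2 drop P (R beats it: A:11>8 B:2>1 D:6>0)
P1→{A,B,D} P2→{Q,R}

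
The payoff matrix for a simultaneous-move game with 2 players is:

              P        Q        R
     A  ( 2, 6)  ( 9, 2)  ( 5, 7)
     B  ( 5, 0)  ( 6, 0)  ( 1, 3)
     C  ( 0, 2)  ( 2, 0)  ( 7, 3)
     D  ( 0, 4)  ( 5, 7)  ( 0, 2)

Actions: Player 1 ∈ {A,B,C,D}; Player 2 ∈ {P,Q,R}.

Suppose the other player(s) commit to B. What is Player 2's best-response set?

u_2(P vs B) = 0
u_2(Q vs B) = 0
u_2(R vs B) = 3
max payoff 3 at {R}

BR_2 = {R}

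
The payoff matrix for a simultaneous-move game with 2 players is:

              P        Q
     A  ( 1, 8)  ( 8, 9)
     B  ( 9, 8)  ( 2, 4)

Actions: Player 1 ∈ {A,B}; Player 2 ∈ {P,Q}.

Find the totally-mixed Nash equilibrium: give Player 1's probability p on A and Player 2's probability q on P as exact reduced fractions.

(p,q) = (4/5, 3/7)

P1 indiff ⇒ q·1+(1-q)·8 = q·9+(1-q)·2 ⇒ q(-8) = (1-q)(-6) ⇒ q = 3/7
P2 indiff ⇒ p·8+(1-p)·8 = p·9+(1-p)·4 ⇒ p(-1) = (1-p)(-4) ⇒ p = 4/5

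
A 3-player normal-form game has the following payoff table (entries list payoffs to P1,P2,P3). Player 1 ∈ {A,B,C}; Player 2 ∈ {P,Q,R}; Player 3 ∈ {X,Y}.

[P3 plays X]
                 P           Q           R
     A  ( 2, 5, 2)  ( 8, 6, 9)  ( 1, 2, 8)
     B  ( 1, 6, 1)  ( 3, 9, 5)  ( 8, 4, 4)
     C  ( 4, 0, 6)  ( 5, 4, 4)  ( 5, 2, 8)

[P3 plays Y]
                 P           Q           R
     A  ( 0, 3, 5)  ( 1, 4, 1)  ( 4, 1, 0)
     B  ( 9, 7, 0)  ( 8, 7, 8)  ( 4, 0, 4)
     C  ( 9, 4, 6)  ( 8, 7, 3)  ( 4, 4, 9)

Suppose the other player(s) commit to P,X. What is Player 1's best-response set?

argmax u_1 = {C}

u_1(A vs P,X) = 2
u_1(B vs P,X) = 1
u_1(C vs P,X) = 4
max payoff 4 at {C}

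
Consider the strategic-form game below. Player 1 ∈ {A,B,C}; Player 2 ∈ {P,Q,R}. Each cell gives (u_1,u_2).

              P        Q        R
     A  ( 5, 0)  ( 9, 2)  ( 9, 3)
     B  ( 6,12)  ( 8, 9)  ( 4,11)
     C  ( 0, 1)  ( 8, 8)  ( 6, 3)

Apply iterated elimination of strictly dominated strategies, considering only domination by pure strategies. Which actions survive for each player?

IESDS → P1:{A,B} P2:{P,R}

P1 drop C (A beats it: P:5>0 Q:9>8 R:9>6)
P2 drop Q (R beats it: A:3>2 B:11>9)
P1→{A,B} P2→{P,R}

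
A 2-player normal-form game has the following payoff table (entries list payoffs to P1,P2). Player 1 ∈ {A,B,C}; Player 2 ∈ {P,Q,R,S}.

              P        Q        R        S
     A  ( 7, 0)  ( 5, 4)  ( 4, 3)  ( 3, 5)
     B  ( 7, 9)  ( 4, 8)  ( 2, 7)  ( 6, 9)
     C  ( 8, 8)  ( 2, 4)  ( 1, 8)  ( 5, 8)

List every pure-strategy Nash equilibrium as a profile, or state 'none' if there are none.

PSNE = {(B,S), (C,P)}

(A,P): not NE [P1→C gives 8>7; P2→S gives 5>0]
(A,Q): not NE [P2→S gives 5>4]
(A,R): not NE [P2→S gives 5>3]
(A,S): not NE [P1→B gives 6>3]
(B,P): not NE [P1→C gives 8>7]
(B,Q): not NE [P1→A gives 5>4; P2→S gives 9>8]
(B,R): not NE [P1→A gives 4>2; P2→S gives 9>7]
(B,S): NE
(C,P): NE
(C,Q): not NE [P1→A gives 5>2; P2→S gives 8>4]
(C,R): not NE [P1→A gives 4>1]
(C,S): not NE [P1→B gives 6>5]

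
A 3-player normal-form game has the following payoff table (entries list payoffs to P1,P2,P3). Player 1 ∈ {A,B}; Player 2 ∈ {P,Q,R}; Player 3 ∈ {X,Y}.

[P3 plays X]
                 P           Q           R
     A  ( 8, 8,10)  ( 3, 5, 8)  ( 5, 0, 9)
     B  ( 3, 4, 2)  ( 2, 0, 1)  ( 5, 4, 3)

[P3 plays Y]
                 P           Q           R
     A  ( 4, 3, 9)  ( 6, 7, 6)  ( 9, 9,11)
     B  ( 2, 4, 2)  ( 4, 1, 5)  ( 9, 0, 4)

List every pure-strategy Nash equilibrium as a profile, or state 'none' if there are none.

PSNE = {(A,P,X), (A,R,Y)}

(A,P,X): NE
(A,P,Y): not NE [P2→R gives 9>3; P3→X gives 10>9]
(A,Q,X): not NE [P2→P gives 8>5]
(A,Q,Y): not NE [P2→R gives 9>7; P3→X gives 8>6]
(A,R,X): not NE [P2→P gives 8>0; P3→Y gives 11>9]
(A,R,Y): NE
(B,P,X): not NE [P1→A gives 8>3]
(B,P,Y): not NE [P1→A gives 4>2]
(B,Q,X): not NE [P1→A gives 3>2; P2→R gives 4>0; P3→Y gives 5>1]
(B,Q,Y): not NE [P1→A gives 6>4; P2→P gives 4>1]
(B,R,X): not NE [P3→Y gives 4>3]
(B,R,Y): not NE [P2→P gives 4>0]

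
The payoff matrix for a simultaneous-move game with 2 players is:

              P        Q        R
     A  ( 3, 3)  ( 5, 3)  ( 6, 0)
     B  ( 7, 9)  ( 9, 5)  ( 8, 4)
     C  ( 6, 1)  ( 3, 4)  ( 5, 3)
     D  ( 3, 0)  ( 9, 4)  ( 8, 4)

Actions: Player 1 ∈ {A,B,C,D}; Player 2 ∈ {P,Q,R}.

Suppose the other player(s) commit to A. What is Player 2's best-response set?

P2 best: {P,Q}

u_2(P vs A) = 3
u_2(Q vs A) = 3
u_2(R vs A) = 0
max payoff 3 at {P,Q}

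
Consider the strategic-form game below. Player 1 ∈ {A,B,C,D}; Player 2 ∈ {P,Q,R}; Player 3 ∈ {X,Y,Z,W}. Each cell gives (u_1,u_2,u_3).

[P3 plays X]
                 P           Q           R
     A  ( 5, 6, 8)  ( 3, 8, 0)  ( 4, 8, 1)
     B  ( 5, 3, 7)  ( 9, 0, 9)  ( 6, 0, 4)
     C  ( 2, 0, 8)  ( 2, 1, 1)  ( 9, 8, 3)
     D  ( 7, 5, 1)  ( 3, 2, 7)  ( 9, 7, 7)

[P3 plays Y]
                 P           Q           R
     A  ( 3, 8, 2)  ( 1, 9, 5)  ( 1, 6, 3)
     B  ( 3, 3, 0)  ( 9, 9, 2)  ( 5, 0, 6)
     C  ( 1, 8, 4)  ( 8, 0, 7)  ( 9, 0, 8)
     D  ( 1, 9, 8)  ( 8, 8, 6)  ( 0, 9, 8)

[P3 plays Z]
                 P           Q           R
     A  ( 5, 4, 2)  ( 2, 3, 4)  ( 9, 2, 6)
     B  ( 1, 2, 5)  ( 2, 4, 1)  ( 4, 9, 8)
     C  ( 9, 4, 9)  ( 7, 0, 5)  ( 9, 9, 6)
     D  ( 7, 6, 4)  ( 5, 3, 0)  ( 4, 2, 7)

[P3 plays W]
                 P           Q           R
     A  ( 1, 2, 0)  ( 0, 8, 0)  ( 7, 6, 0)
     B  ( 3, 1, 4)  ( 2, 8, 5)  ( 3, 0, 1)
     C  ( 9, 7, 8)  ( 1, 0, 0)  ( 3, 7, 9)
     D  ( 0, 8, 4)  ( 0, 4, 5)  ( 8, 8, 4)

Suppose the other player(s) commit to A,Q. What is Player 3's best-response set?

u_3(X vs A,Q) = 0
u_3(Y vs A,Q) = 5
u_3(Z vs A,Q) = 4
u_3(W vs A,Q) = 0
max payoff 5 at {Y}

P3 best: {Y}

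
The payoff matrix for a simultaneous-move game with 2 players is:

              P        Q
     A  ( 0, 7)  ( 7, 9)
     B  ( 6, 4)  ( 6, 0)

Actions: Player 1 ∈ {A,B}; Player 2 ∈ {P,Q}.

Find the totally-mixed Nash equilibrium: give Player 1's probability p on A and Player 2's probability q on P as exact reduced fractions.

(p,q) = (2/3, 1/7)

P1 indiff ⇒ q·0+(1-q)·7 = q·6+(1-q)·6 ⇒ q(-6) = (1-q)(-1) ⇒ q = 1/7
P2 indiff ⇒ p·7+(1-p)·4 = p·9+(1-p)·0 ⇒ p(-2) = (1-p)(-4) ⇒ p = 2/3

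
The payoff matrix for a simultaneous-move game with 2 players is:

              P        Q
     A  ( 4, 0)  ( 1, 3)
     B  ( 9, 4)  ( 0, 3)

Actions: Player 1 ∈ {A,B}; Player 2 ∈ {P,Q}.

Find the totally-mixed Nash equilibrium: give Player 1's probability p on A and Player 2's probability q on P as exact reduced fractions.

P1 indiff ⇒ q·4+(1-q)·1 = q·9+(1-q)·0 ⇒ q(-5) = (1-q)(-1) ⇒ q = 1/6
P2 indiff ⇒ p·0+(1-p)·4 = p·3+(1-p)·3 ⇒ p(-3) = (1-p)(-1) ⇒ p = 1/4

P1 mixes 1/4 on A; P2 mixes 1/6 on P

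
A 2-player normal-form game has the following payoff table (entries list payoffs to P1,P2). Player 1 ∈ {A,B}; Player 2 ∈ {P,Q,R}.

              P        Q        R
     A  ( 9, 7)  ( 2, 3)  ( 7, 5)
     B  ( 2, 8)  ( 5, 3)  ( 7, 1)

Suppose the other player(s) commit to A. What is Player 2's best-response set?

u_2(P vs A) = 7
u_2(Q vs A) = 3
u_2(R vs A) = 5
max payoff 7 at {P}

P2 best: {P}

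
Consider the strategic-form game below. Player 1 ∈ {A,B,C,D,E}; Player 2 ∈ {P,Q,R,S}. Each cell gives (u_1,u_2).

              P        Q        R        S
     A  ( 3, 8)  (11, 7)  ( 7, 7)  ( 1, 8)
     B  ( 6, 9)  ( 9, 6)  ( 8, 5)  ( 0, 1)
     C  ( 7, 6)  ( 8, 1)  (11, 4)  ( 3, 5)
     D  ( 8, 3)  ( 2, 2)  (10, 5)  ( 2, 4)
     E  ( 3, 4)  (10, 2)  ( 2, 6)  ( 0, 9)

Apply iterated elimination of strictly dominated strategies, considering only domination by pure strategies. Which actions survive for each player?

P2 drop Q (P beats it: A:8>7 B:9>6 C:6>1 D:3>2 E:4>2)
P1 drop A (C beats it: P:7>3 R:11>7 S:3>1)
P1 drop B (C beats it: P:7>6 R:11>8 S:3>0)
P1 drop E (C beats it: P:7>3 R:11>2 S:3>0)
P1→{C,D} P2→{P,R,S}

IESDS → P1:{C,D} P2:{P,R,S}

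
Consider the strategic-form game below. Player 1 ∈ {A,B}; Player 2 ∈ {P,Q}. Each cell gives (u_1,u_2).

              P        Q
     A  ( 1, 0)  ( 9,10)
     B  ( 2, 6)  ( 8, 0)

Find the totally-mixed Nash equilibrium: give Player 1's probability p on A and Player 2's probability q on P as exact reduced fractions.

p=3/8, q=1/2

P1 indiff ⇒ q·1+(1-q)·9 = q·2+(1-q)·8 ⇒ q(-1) = (1-q)(-1) ⇒ q = 1/2
P2 indiff ⇒ p·0+(1-p)·6 = p·10+(1-p)·0 ⇒ p(-10) = (1-p)(-6) ⇒ p = 3/8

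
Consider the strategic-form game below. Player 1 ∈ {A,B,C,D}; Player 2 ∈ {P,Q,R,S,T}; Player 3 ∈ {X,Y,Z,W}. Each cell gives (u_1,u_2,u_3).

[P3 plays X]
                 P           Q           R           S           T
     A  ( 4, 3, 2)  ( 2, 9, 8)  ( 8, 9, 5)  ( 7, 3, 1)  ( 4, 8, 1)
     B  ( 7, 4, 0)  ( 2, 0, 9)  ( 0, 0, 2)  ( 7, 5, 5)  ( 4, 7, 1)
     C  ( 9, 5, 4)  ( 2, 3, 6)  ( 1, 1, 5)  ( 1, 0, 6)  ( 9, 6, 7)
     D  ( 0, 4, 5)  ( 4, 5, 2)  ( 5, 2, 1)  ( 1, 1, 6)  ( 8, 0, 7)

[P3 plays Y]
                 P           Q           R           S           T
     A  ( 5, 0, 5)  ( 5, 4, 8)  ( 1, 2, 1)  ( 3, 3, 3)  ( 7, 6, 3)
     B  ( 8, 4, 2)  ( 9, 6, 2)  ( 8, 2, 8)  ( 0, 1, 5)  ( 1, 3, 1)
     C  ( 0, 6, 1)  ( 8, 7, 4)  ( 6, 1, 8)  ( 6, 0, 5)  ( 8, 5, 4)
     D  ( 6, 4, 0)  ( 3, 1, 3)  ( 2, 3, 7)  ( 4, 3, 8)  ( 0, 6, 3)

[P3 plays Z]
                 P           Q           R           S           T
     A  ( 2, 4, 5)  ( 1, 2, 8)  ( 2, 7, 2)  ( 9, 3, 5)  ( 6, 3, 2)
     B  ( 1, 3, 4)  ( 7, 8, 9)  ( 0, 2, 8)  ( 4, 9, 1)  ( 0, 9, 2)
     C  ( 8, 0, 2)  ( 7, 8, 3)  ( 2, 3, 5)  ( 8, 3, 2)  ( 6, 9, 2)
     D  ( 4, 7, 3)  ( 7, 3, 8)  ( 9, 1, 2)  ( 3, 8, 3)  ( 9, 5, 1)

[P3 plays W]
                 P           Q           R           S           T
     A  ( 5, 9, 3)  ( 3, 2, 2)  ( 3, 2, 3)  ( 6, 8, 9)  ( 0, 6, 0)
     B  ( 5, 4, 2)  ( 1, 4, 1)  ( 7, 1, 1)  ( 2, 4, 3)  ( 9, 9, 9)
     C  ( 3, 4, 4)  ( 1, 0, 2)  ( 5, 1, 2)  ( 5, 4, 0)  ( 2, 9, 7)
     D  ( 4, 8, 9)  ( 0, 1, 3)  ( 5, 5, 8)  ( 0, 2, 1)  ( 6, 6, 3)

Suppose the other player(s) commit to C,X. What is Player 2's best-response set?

u_2(P vs C,X) = 5
u_2(Q vs C,X) = 3
u_2(R vs C,X) = 1
u_2(S vs C,X) = 0
u_2(T vs C,X) = 6
max payoff 6 at {T}

argmax u_2 = {T}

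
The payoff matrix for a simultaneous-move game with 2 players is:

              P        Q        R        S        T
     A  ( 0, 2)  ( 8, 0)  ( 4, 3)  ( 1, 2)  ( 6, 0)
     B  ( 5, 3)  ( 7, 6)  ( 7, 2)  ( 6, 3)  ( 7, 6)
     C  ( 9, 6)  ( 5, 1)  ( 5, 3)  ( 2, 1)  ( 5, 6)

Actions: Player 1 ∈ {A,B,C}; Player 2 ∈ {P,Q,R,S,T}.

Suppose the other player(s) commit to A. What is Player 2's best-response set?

P2 best: {R}

u_2(P vs A) = 2
u_2(Q vs A) = 0
u_2(R vs A) = 3
u_2(S vs A) = 2
u_2(T vs A) = 0
max payoff 3 at {R}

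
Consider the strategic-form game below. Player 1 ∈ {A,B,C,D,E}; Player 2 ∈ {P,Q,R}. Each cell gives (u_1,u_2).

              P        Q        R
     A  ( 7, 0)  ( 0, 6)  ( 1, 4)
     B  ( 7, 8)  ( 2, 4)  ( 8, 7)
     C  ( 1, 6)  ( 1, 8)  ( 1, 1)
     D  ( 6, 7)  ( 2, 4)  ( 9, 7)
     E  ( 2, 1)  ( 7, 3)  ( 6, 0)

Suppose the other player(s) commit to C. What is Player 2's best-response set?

u_2(P vs C) = 6
u_2(Q vs C) = 8
u_2(R vs C) = 1
max payoff 8 at {Q}

P2 best: {Q}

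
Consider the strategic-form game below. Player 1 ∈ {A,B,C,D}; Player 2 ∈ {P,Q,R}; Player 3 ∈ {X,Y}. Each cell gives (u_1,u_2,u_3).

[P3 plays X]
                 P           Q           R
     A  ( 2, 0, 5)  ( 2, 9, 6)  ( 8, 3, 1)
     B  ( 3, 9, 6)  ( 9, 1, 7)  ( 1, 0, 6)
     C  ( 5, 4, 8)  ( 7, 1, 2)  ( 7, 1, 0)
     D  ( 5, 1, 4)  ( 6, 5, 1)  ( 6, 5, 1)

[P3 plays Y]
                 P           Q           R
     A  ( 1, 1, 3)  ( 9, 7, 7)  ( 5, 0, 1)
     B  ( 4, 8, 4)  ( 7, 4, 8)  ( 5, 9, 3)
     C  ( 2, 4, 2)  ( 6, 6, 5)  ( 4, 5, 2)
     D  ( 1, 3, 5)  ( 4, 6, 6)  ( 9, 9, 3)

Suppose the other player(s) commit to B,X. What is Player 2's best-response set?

u_2(P vs B,X) = 9
u_2(Q vs B,X) = 1
u_2(R vs B,X) = 0
max payoff 9 at {P}

argmax u_2 = {P}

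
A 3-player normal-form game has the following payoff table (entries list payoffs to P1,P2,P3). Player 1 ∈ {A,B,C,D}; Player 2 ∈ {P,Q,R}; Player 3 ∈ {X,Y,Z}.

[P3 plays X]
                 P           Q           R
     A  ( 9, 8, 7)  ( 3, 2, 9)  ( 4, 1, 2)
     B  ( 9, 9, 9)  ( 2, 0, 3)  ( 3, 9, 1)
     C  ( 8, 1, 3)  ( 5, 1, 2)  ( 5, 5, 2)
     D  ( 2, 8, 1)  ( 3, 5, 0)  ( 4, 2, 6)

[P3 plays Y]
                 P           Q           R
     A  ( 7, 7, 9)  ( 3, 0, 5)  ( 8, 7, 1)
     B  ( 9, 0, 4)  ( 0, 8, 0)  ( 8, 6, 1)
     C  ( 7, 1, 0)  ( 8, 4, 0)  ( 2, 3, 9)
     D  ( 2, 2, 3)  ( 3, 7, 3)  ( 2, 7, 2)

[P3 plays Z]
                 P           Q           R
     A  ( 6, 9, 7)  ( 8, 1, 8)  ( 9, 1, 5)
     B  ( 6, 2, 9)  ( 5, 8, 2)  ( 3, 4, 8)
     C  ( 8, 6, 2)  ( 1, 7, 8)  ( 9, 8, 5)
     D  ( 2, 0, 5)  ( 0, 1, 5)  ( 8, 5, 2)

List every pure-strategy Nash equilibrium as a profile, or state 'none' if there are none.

(A,P,X): not NE [P3→Y gives 9>7]
(A,P,Y): not NE [P1→B gives 9>7]
(A,P,Z): not NE [P1→C gives 8>6; P3→Y gives 9>7]
(A,Q,X): not NE [P1→C gives 5>3; P2→P gives 8>2]
(A,Q,Y): not NE [P1→C gives 8>3; P2→R gives 7>0; P3→X gives 9>5]
(A,Q,Z): not NE [P2→P gives 9>1; P3→X gives 9>8]
(A,R,X): not NE [P1→C gives 5>4; P2→P gives 8>1; P3→Z gives 5>2]
(A,R,Y): not NE [P3→Z gives 5>1]
(A,R,Z): not NE [P2→P gives 9>1]
(B,P,X): NE
(B,P,Y): not NE [P2→Q gives 8>0; P3→Z gives 9>4]
(B,P,Z): not NE [P1→C gives 8>6; P2→Q gives 8>2]
(B,Q,X): not NE [P1→C gives 5>2; P2→R gives 9>0]
(B,Q,Y): not NE [P1→C gives 8>0; P3→X gives 3>0]
(B,Q,Z): not NE [P1→A gives 8>5; P3→X gives 3>2]
(B,R,X): not NE [P1→C gives 5>3; P3→Z gives 8>1]
(B,R,Y): not NE [P2→Q gives 8>6; P3→Z gives 8>1]
(B,R,Z): not NE [P1→C gives 9>3; P2→Q gives 8>4]
(C,P,X): not NE [P1→B gives 9>8; P2→R gives 5>1]
(C,P,Y): not NE [P1→B gives 9>7; P2→Q gives 4>1; P3→X gives 3>0]
(C,P,Z): not NE [P2→R gives 8>6; P3→X gives 3>2]
(C,Q,X): not NE [P2→R gives 5>1; P3→Z gives 8>2]
(C,Q,Y): not NE [P3→Z gives 8>0]
(C,Q,Z): not NE [P1→A gives 8>1; P2→R gives 8>7]
(C,R,X): not NE [P3→Y gives 9>2]
(C,R,Y): not NE [P1→B gives 8>2; P2→Q gives 4>3]
(C,R,Z): not NE [P3→Y gives 9>5]
(D,P,X): not NE [P1→B gives 9>2; P3→Z gives 5>1]
(D,P,Y): not NE [P1→B gives 9>2; P2→R gives 7>2; P3→Z gives 5>3]
(D,P,Z): not NE [P1→C gives 8>2; P2→R gives 5>0]
(D,Q,X): not NE [P1→C gives 5>3; P2→P gives 8>5; P3→Z gives 5>0]
(D,Q,Y): not NE [P1→C gives 8>3; P3→Z gives 5>3]
(D,Q,Z): not NE [P1→A gives 8>0; P2→R gives 5>1]
(D,R,X): not NE [P1→C gives 5>4; P2→P gives 8>2]
(D,R,Y): not NE [P1→B gives 8>2; P3→X gives 6>2]
(D,R,Z): not NE [P1→C gives 9>8; P3→X gives 6>2]

NE set: (B,P,X)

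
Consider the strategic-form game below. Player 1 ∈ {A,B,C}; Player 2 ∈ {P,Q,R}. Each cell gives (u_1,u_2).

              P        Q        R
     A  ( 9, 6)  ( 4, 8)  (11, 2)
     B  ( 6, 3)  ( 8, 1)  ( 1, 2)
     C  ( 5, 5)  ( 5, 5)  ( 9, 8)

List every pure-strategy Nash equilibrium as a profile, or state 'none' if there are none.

No pure NE.

(A,P): not NE [P2→Q gives 8>6]
(A,Q): not NE [P1→B gives 8>4]
(A,R): not NE [P2→Q gives 8>2]
(B,P): not NE [P1→A gives 9>6]
(B,Q): not NE [P2→P gives 3>1]
(B,R): not NE [P1→A gives 11>1; P2→P gives 3>2]
(C,P): not NE [P1→A gives 9>5; P2→R gives 8>5]
(C,Q): not NE [P1→B gives 8>5; P2→R gives 8>5]
(C,R): not NE [P1→A gives 11>9]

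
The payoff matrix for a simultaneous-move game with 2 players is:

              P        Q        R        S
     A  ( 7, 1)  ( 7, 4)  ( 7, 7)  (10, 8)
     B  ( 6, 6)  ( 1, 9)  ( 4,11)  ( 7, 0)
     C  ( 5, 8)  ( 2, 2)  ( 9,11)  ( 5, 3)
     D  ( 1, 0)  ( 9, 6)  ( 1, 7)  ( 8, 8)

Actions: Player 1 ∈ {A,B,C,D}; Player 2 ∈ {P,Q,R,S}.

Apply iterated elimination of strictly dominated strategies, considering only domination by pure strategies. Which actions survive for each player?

Remaining: P1:{A,C} P2:{R,S}

P1 drop B (A beats it: P:7>6 Q:7>1 R:7>4 S:10>7)
P2 drop P (R beats it: A:7>1 C:11>8 D:7>0)
P2 drop Q (R beats it: A:7>4 C:11>2 D:7>6)
P1 drop D (A beats it: R:7>1 S:10>8)
P1→{A,C} P2→{R,S}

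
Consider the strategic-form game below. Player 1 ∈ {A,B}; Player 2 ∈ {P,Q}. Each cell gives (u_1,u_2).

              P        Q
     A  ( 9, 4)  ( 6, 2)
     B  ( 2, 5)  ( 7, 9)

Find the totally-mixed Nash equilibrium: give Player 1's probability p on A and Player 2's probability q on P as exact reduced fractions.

P1 mixes 2/3 on A; P2 mixes 1/8 on P

P1 indiff ⇒ q·9+(1-q)·6 = q·2+(1-q)·7 ⇒ q(7) = (1-q)(1) ⇒ q = 1/8
P2 indiff ⇒ p·4+(1-p)·5 = p·2+(1-p)·9 ⇒ p(2) = (1-p)(4) ⇒ p = 2/3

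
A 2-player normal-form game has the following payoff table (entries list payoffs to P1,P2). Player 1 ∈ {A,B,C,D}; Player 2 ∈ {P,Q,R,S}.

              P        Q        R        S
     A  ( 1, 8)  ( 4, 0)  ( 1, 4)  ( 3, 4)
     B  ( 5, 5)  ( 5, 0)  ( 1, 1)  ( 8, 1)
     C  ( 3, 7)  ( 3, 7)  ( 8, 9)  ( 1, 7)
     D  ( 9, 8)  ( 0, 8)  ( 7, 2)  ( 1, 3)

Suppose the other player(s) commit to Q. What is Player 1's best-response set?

BR_1 = {B}

u_1(A vs Q) = 4
u_1(B vs Q) = 5
u_1(C vs Q) = 3
u_1(D vs Q) = 0
max payoff 5 at {B}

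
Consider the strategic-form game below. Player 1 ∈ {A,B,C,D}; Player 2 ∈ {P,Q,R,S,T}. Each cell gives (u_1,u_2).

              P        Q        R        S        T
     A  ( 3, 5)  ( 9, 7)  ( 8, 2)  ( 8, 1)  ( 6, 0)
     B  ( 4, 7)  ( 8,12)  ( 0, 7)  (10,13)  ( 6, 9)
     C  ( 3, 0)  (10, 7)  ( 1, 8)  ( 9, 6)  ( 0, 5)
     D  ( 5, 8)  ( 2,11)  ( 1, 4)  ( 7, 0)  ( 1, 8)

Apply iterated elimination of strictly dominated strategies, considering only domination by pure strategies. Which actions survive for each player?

Remaining: P1:{A,B,C} P2:{Q,R,S}

P2 drop P (Q beats it: A:7>5 B:12>7 C:7>0 D:11>8)
P1 drop D (A beats it: Q:9>2 R:8>1 S:8>7 T:6>1)
P2 drop T (Q beats it: A:7>0 B:12>9 C:7>5)
P1→{A,B,C} P2→{Q,R,S}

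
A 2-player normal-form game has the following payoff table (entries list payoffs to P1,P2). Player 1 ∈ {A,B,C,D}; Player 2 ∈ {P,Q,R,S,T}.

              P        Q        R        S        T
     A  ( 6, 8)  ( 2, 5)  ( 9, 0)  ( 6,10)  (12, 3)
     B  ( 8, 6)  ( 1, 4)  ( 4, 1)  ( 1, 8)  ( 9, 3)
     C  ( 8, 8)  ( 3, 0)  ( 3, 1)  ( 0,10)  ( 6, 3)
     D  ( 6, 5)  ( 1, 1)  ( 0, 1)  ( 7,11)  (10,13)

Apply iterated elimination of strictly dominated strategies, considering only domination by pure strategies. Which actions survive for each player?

Survivors P1:{A,D} P2:{S,T}

P2 drop P (S beats it: A:10>8 B:8>6 C:10>8 D:11>5)
P1 drop B (A beats it: Q:2>1 R:9>4 S:6>1 T:12>9)
P2 drop Q (S beats it: A:10>5 C:10>0 D:11>1)
P1 drop C (A beats it: R:9>3 S:6>0 T:12>6)
P2 drop R (S beats it: A:10>0 D:11>1)
P1→{A,D} P2→{S,T}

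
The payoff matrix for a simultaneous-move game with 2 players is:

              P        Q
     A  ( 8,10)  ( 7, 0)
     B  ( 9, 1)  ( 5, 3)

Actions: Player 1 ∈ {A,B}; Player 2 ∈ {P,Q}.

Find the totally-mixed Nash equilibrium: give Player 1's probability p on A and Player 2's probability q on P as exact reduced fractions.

(p,q) = (1/6, 2/3)

P1 indiff ⇒ q·8+(1-q)·7 = q·9+(1-q)·5 ⇒ q(-1) = (1-q)(-2) ⇒ q = 2/3
P2 indiff ⇒ p·10+(1-p)·1 = p·0+(1-p)·3 ⇒ p(10) = (1-p)(2) ⇒ p = 1/6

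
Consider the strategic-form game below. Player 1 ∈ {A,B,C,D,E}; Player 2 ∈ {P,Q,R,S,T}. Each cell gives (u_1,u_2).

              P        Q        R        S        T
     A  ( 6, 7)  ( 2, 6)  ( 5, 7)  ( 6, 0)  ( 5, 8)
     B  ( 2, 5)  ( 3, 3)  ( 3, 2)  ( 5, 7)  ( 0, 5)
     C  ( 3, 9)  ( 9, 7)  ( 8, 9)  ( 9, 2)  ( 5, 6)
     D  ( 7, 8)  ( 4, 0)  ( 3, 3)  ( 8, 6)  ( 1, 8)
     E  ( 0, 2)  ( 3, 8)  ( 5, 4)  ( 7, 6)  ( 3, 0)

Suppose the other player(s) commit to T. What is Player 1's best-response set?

P1 best: {A,C}

u_1(A vs T) = 5
u_1(B vs T) = 0
u_1(C vs T) = 5
u_1(D vs T) = 1
u_1(E vs T) = 3
max payoff 5 at {A,C}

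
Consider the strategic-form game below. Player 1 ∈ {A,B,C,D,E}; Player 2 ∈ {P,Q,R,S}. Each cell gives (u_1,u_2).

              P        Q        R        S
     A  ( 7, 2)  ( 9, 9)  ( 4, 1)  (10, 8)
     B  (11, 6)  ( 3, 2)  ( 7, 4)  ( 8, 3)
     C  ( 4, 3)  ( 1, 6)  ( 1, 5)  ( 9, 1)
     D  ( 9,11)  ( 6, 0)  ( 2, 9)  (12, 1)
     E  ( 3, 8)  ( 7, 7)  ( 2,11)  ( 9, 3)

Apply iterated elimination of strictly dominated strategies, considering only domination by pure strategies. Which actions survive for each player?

P1 drop C (A beats it: P:7>4 Q:9>1 R:4>1 S:10>9)
P1 drop E (A beats it: P:7>3 Q:9>7 R:4>2 S:10>9)
P2 drop R (P beats it: A:2>1 B:6>4 D:11>9)
P1→{A,B,D} P2→{P,Q,S}

Survivors P1:{A,B,D} P2:{P,Q,S}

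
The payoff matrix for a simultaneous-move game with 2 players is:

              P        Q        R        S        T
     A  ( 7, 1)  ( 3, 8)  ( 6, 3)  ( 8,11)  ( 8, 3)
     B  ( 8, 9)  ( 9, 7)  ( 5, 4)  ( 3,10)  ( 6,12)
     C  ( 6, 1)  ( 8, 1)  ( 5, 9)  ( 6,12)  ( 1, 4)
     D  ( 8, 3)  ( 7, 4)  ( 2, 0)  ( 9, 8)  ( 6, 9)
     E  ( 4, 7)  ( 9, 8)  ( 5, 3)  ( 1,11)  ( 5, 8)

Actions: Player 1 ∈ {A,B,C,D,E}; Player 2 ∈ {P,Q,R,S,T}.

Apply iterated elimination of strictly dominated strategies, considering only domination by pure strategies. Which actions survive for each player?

Survivors P1:{A,D} P2:{S,T}

P2 drop P (S beats it: A:11>1 B:10>9 C:12>1 D:8>3 E:11>7)
P2 drop Q (S beats it: A:11>8 B:10>7 C:12>1 D:8>4 E:11>8)
P1 drop B (A beats it: R:6>5 S:8>3 T:8>6)
P1 drop C (A beats it: R:6>5 S:8>6 T:8>1)
P1 drop E (A beats it: R:6>5 S:8>1 T:8>5)
P2 drop R (S beats it: A:11>3 D:8>0)
P1→{A,D} P2→{S,T}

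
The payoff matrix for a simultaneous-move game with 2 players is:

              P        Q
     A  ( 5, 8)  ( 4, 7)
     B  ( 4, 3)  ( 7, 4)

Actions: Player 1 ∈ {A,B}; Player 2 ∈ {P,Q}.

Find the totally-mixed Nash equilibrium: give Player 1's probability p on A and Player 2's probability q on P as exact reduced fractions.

P1 indiff ⇒ q·5+(1-q)·4 = q·4+(1-q)·7 ⇒ q(1) = (1-q)(3) ⇒ q = 3/4
P2 indiff ⇒ p·8+(1-p)·3 = p·7+(1-p)·4 ⇒ p(1) = (1-p)(1) ⇒ p = 1/2

P1 mixes 1/2 on A; P2 mixes 3/4 on P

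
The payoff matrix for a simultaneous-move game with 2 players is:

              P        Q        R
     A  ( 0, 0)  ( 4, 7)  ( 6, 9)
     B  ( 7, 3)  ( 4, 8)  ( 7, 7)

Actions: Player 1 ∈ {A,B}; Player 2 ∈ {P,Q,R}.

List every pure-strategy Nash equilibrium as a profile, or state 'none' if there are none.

PSNE = {(B,Q)}

(A,P): not NE [P1→B gives 7>0; P2→R gives 9>0]
(A,Q): not NE [P2→R gives 9>7]
(A,R): not NE [P1→B gives 7>6]
(B,P): not NE [P2→Q gives 8>3]
(B,Q): NE
(B,R): not NE [P2→Q gives 8>7]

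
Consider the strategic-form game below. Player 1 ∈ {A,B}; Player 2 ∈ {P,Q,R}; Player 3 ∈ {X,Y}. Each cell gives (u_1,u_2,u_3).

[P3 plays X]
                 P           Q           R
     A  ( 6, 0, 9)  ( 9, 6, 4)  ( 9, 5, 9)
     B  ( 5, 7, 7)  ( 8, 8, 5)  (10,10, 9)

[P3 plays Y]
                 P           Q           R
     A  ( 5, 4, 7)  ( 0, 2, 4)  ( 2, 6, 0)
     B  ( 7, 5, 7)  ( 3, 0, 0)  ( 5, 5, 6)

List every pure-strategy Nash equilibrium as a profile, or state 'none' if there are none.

NE set: (A,Q,X), (B,P,Y), (B,R,X)

(A,P,X): not NE [P2→Q gives 6>0]
(A,P,Y): not NE [P1→B gives 7>5; P2→R gives 6>4; P3→X gives 9>7]
(A,Q,X): NE
(A,Q,Y): not NE [P1→B gives 3>0; P2→R gives 6>2]
(A,R,X): not NE [P1→B gives 10>9; P2→Q gives 6>5]
(A,R,Y): not NE [P1→B gives 5>2; P3→X gives 9>0]
(B,P,X): not NE [P1→A gives 6>5; P2→R gives 10>7]
(B,P,Y): NE
(B,Q,X): not NE [P1→A gives 9>8; P2→R gives 10>8]
(B,Q,Y): not NE [P2→R gives 5>0; P3→X gives 5>0]
(B,R,X): NE
(B,R,Y): not NE [P3→X gives 9>6]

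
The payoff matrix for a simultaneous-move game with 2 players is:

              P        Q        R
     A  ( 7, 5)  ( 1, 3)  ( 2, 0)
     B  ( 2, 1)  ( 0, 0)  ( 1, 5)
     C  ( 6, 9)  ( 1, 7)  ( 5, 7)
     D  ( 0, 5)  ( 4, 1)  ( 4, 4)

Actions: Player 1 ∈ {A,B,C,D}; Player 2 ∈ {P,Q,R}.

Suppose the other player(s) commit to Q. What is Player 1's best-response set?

u_1(A vs Q) = 1
u_1(B vs Q) = 0
u_1(C vs Q) = 1
u_1(D vs Q) = 4
max payoff 4 at {D}

BR_1 = {D}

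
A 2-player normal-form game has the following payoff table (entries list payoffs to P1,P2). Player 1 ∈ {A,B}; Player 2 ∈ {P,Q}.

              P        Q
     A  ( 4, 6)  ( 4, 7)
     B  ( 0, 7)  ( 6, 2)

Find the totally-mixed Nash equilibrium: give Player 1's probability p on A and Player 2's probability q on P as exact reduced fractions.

P1 mixes 5/6 on A; P2 mixes 1/3 on P

P1 indiff ⇒ q·4+(1-q)·4 = q·0+(1-q)·6 ⇒ q(4) = (1-q)(2) ⇒ q = 1/3
P2 indiff ⇒ p·6+(1-p)·7 = p·7+(1-p)·2 ⇒ p(-1) = (1-p)(-5) ⇒ p = 5/6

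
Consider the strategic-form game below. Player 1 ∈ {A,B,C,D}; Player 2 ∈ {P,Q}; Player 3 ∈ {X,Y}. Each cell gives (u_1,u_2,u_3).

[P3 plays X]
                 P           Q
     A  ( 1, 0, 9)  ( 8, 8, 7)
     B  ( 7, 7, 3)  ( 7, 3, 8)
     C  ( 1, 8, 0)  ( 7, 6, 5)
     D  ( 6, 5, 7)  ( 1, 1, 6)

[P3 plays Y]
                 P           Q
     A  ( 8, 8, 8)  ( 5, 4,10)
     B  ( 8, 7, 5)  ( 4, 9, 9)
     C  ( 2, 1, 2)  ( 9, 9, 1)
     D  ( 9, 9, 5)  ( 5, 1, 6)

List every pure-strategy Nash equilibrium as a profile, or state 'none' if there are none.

PSNE: ∅

(A,P,X): not NE [P1→B gives 7>1; P2→Q gives 8>0]
(A,P,Y): not NE [P1→D gives 9>8; P3→X gives 9>8]
(A,Q,X): not NE [P3→Y gives 10>7]
(A,Q,Y): not NE [P1→C gives 9>5; P2→P gives 8>4]
(B,P,X): not NE [P3→Y gives 5>3]
(B,P,Y): not NE [P1→D gives 9>8; P2→Q gives 9>7]
(B,Q,X): not NE [P1→A gives 8>7; P2→P gives 7>3; P3→Y gives 9>8]
(B,Q,Y): not NE [P1→C gives 9>4]
(C,P,X): not NE [P1→B gives 7>1; P3→Y gives 2>0]
(C,P,Y): not NE [P1→D gives 9>2; P2→Q gives 9>1]
(C,Q,X): not NE [P1→A gives 8>7; P2→P gives 8>6]
(C,Q,Y): not NE [P3→X gives 5>1]
(D,P,X): not NE [P1→B gives 7>6]
(D,P,Y): not NE [P3→X gives 7>5]
(D,Q,X): not NE [P1→A gives 8>1; P2→P gives 5>1]
(D,Q,Y): not NE [P1→C gives 9>5; P2→P gives 9>1]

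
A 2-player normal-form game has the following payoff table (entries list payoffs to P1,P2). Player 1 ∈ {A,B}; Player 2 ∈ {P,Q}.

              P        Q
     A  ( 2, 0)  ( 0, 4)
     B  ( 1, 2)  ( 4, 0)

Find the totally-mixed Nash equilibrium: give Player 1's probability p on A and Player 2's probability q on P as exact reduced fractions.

P1 mixes 1/3 on A; P2 mixes 4/5 on P

P1 indiff ⇒ q·2+(1-q)·0 = q·1+(1-q)·4 ⇒ q(1) = (1-q)(4) ⇒ q = 4/5
P2 indiff ⇒ p·0+(1-p)·2 = p·4+(1-p)·0 ⇒ p(-4) = (1-p)(-2) ⇒ p = 1/3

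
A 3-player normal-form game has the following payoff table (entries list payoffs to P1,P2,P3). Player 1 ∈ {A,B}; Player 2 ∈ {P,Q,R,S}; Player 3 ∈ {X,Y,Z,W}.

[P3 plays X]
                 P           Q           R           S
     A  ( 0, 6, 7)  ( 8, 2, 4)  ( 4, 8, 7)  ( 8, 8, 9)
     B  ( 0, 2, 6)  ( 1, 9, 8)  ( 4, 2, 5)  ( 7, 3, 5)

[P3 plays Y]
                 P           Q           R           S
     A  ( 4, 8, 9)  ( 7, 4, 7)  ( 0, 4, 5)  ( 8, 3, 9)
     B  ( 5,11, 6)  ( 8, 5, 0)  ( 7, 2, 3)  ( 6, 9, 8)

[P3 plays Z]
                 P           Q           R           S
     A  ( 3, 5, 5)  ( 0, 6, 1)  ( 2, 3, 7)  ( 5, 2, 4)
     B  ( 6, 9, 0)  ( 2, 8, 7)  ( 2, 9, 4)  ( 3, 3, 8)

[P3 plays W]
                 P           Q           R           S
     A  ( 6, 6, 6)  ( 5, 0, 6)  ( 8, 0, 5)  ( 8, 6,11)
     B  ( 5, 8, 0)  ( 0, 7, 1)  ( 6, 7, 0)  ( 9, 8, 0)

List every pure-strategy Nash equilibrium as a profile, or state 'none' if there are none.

(A,P,X): not NE [P2→S gives 8>6; P3→Y gives 9>7]
(A,P,Y): not NE [P1→B gives 5>4]
(A,P,Z): not NE [P1→B gives 6>3; P2→Q gives 6>5; P3→Y gives 9>5]
(A,P,W): not NE [P3→Y gives 9>6]
(A,Q,X): not NE [P2→S gives 8>2; P3→Y gives 7>4]
(A,Q,Y): not NE [P1→B gives 8>7; P2→P gives 8>4]
(A,Q,Z): not NE [P1→B gives 2>0; P3→Y gives 7>1]
(A,Q,W): not NE [P2→S gives 6>0; P3→Y gives 7>6]
(A,R,X): NE
(A,R,Y): not NE [P1→B gives 7>0; P2→P gives 8>4; P3→Z gives 7>5]
(A,R,Z): not NE [P2→Q gives 6>3]
(A,R,W): not NE [P2→S gives 6>0; P3→Z gives 7>5]
(A,S,X): not NE [P3→W gives 11>9]
(A,S,Y): not NE [P2→P gives 8>3; P3→W gives 11>9]
(A,S,Z): not NE [P2→Q gives 6>2; P3→W gives 11>4]
(A,S,W): not NE [P1→B gives 9>8]
(B,P,X): not NE [P2→Q gives 9>2]
(B,P,Y): NE
(B,P,Z): not NE [P3→Y gives 6>0]
(B,P,W): not NE [P1→A gives 6>5; P3→Y gives 6>0]
(B,Q,X): not NE [P1→A gives 8>1]
(B,Q,Y): not NE [P2→P gives 11>5; P3→X gives 8>0]
(B,Q,Z): not NE [P2→R gives 9>8; P3→X gives 8>7]
(B,Q,W): not NE [P1→A gives 5>0; P2→S gives 8>7; P3→X gives 8>1]
(B,R,X): not NE [P2→Q gives 9>2]
(B,R,Y): not NE [P2→P gives 11>2; P3→X gives 5>3]
(B,R,Z): not NE [P3→X gives 5>4]
(B,R,W): not NE [P1→A gives 8>6; P2→S gives 8>7; P3→X gives 5>0]
(B,S,X): not NE [P1→A gives 8>7; P2→Q gives 9>3; P3→Z gives 8>5]
(B,S,Y): not NE [P1→A gives 8>6; P2→P gives 11>9]
(B,S,Z): not NE [P1→A gives 5>3; P2→R gives 9>3]
(B,S,W): not NE [P3→Z gives 8>0]

NE set: (A,R,X), (B,P,Y)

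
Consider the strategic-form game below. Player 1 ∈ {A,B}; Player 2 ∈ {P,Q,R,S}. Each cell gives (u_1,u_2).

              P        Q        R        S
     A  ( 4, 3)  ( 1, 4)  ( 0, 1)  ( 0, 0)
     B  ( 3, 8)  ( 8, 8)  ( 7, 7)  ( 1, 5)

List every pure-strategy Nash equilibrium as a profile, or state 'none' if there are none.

(A,P): not NE [P2→Q gives 4>3]
(A,Q): not NE [P1→B gives 8>1]
(A,R): not NE [P1→B gives 7>0; P2→Q gives 4>1]
(A,S): not NE [P1→B gives 1>0; P2→Q gives 4>0]
(B,P): not NE [P1→A gives 4>3]
(B,Q): NE
(B,R): not NE [P2→Q gives 8>7]
(B,S): not NE [P2→Q gives 8>5]

Nash profiles: (B,Q)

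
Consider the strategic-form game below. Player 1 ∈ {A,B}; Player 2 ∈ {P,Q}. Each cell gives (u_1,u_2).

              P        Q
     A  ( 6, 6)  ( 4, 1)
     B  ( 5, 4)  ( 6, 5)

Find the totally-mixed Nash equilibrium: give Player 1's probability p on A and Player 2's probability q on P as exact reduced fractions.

P1 indiff ⇒ q·6+(1-q)·4 = q·5+(1-q)·6 ⇒ q(1) = (1-q)(2) ⇒ q = 2/3
P2 indiff ⇒ p·6+(1-p)·4 = p·1+(1-p)·5 ⇒ p(5) = (1-p)(1) ⇒ p = 1/6

(p,q) = (1/6, 2/3)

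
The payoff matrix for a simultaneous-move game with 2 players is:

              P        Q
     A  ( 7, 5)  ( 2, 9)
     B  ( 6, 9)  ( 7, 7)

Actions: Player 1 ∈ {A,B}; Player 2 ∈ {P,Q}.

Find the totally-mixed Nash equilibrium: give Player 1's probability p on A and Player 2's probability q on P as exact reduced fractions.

P1 indiff ⇒ q·7+(1-q)·2 = q·6+(1-q)·7 ⇒ q(1) = (1-q)(5) ⇒ q = 5/6
P2 indiff ⇒ p·5+(1-p)·9 = p·9+(1-p)·7 ⇒ p(-4) = (1-p)(-2) ⇒ p = 1/3

p=1/3, q=5/6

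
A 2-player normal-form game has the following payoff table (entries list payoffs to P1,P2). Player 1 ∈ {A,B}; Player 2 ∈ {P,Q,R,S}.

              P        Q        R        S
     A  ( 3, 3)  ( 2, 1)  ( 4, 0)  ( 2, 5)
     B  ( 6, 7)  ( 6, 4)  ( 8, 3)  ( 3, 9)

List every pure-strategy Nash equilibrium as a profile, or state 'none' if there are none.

PSNE = {(B,S)}

(A,P): not NE [P1→B gives 6>3; P2→S gives 5>3]
(A,Q): not NE [P1→B gives 6>2; P2→S gives 5>1]
(A,R): not NE [P1→B gives 8>4; P2→S gives 5>0]
(A,S): not NE [P1→B gives 3>2]
(B,P): not NE [P2→S gives 9>7]
(B,Q): not NE [P2→S gives 9>4]
(B,R): not NE [P2→S gives 9>3]
(B,S): NE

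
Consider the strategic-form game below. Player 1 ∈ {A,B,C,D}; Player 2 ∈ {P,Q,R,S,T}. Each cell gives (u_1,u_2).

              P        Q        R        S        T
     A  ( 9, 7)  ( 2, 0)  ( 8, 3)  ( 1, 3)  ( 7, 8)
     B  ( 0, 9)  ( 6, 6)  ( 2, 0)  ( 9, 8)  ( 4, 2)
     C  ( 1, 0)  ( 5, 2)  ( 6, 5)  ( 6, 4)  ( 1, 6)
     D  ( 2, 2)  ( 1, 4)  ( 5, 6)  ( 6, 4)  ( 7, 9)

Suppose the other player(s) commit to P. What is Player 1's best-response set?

P1 best: {A}

u_1(A vs P) = 9
u_1(B vs P) = 0
u_1(C vs P) = 1
u_1(D vs P) = 2
max payoff 9 at {A}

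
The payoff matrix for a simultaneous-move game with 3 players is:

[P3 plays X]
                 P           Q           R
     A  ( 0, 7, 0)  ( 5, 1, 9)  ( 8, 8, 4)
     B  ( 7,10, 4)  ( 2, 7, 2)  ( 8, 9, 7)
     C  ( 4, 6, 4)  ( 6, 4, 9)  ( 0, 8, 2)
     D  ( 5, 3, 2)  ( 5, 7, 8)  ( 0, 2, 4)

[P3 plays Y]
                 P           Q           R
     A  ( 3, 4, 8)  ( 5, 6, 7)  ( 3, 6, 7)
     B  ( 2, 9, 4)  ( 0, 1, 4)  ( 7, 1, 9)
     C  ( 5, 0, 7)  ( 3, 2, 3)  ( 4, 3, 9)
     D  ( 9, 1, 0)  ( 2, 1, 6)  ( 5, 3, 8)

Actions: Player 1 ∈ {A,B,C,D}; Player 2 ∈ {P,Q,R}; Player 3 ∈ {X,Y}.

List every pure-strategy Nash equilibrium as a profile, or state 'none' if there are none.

(A,P,X): not NE [P1→B gives 7>0; P2→R gives 8>7; P3→Y gives 8>0]
(A,P,Y): not NE [P1→D gives 9>3; P2→R gives 6>4]
(A,Q,X): not NE [P1→C gives 6>5; P2→R gives 8>1]
(A,Q,Y): not NE [P3→X gives 9>7]
(A,R,X): not NE [P3→Y gives 7>4]
(A,R,Y): not NE [P1→B gives 7>3]
(B,P,X): NE
(B,P,Y): not NE [P1→D gives 9>2]
(B,Q,X): not NE [P1→C gives 6>2; P2→P gives 10>7; P3→Y gives 4>2]
(B,Q,Y): not NE [P1→A gives 5>0; P2→P gives 9>1]
(B,R,X): not NE [P2→P gives 10>9; P3→Y gives 9>7]
(B,R,Y): not NE [P2→P gives 9>1]
(C,P,X): not NE [P1→B gives 7>4; P2→R gives 8>6; P3→Y gives 7>4]
(C,P,Y): not NE [P1→D gives 9>5; P2→R gives 3>0]
(C,Q,X): not NE [P2→R gives 8>4]
(C,Q,Y): not NE [P1→A gives 5>3; P2→R gives 3>2; P3→X gives 9>3]
(C,R,X): not NE [P1→B gives 8>0; P3→Y gives 9>2]
(C,R,Y): not NE [P1→B gives 7>4]
(D,P,X): not NE [P1→B gives 7>5; P2→Q gives 7>3]
(D,P,Y): not NE [P2→R gives 3>1; P3→X gives 2>0]
(D,Q,X): not NE [P1→C gives 6>5]
(D,Q,Y): not NE [P1→A gives 5>2; P2→R gives 3>1; P3→X gives 8>6]
(D,R,X): not NE [P1→B gives 8>0; P2→Q gives 7>2; P3→Y gives 8>4]
(D,R,Y): not NE [P1→B gives 7>5]

NE set: (B,P,X)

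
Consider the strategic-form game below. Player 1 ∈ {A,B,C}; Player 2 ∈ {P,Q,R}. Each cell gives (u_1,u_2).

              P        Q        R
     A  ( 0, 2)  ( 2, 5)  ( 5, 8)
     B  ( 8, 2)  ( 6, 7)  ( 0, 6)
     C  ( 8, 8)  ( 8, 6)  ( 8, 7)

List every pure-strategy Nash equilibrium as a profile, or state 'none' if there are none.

(A,P): not NE [P1→C gives 8>0; P2→R gives 8>2]
(A,Q): not NE [P1→C gives 8>2; P2→R gives 8>5]
(A,R): not NE [P1→C gives 8>5]
(B,P): not NE [P2→Q gives 7>2]
(B,Q): not NE [P1→C gives 8>6]
(B,R): not NE [P1→C gives 8>0; P2→Q gives 7>6]
(C,P): NE
(C,Q): not NE [P2→P gives 8>6]
(C,R): not NE [P2→P gives 8>7]

NE set: (C,P)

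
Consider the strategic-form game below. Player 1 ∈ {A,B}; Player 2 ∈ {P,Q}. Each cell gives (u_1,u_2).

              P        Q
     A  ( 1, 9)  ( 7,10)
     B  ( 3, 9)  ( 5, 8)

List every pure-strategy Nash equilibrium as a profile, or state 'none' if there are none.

(A,P): not NE [P1→B gives 3>1; P2→Q gives 10>9]
(A,Q): NE
(B,P): NE
(B,Q): not NE [P1→A gives 7>5; P2→P gives 9>8]

PSNE = {(A,Q), (B,P)}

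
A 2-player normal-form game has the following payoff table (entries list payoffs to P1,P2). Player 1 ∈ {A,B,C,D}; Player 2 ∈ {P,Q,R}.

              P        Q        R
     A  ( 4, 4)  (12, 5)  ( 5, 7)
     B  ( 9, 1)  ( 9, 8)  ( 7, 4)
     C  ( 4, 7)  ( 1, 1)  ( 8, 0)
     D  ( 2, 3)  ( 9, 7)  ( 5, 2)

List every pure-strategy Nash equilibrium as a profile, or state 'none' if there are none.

(A,P): not NE [P1→B gives 9>4; P2→R gives 7>4]
(A,Q): not NE [P2→R gives 7>5]
(A,R): not NE [P1→C gives 8>5]
(B,P): not NE [P2→Q gives 8>1]
(B,Q): not NE [P1→A gives 12>9]
(B,R): not NE [P1→C gives 8>7; P2→Q gives 8>4]
(C,P): not NE [P1→B gives 9>4]
(C,Q): not NE [P1→A gives 12>1; P2→P gives 7>1]
(C,R): not NE [P2→P gives 7>0]
(D,P): not NE [P1→B gives 9>2; P2→Q gives 7>3]
(D,Q): not NE [P1→A gives 12>9]
(D,R): not NE [P1→C gives 8>5; P2→Q gives 7>2]

No pure NE.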